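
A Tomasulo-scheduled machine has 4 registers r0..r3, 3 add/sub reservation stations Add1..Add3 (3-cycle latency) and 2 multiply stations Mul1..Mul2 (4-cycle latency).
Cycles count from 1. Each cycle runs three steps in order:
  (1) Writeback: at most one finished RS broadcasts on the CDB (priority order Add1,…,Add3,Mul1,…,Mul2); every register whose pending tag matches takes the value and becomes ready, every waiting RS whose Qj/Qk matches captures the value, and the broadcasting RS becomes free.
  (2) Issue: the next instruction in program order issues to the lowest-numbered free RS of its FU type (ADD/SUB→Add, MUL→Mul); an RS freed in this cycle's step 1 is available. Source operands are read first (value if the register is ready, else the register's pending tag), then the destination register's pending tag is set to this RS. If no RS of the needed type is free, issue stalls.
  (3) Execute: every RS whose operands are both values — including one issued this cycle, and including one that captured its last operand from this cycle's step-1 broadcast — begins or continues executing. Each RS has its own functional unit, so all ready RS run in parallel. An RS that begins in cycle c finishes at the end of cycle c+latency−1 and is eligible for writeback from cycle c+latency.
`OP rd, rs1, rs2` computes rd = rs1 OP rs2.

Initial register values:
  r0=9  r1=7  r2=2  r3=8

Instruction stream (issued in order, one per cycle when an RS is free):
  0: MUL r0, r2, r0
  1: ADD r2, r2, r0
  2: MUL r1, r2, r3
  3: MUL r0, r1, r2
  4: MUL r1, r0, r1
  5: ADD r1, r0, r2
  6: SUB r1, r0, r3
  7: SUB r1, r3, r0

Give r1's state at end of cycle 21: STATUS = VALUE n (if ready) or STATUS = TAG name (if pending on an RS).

STATUS = VALUE -3192

  c1: issue MUL r0<-Mul1  regs: r0:Mul1,r1:7,r2:2,r3:8
  c2: issue ADD r2<-Add1  regs: r0:Mul1,r1:7,r2:Add1,r3:8
  c3: issue MUL r1<-Mul2  regs: r0:Mul1,r1:Mul2,r2:Add1,r3:8
  c4: stall  regs: r0:Mul1,r1:Mul2,r2:Add1,r3:8
  c5: CDB Mul1=18; issue MUL r0<-Mul1  regs: r0:Mul1,r1:Mul2,r2:Add1,r3:8
  c6: stall  regs: r0:Mul1,r1:Mul2,r2:Add1,r3:8
  c7: stall  regs: r0:Mul1,r1:Mul2,r2:Add1,r3:8
  c8: CDB Add1=20; stall  regs: r0:Mul1,r1:Mul2,r2:20,r3:8
  c9: stall  regs: r0:Mul1,r1:Mul2,r2:20,r3:8
  c10: stall  regs: r0:Mul1,r1:Mul2,r2:20,r3:8
  c11: stall  regs: r0:Mul1,r1:Mul2,r2:20,r3:8
  c12: CDB Mul2=160; issue MUL r1<-Mul2  regs: r0:Mul1,r1:Mul2,r2:20,r3:8
  c13: issue ADD r1<-Add1  regs: r0:Mul1,r1:Add1,r2:20,r3:8
  c14: issue SUB r1<-Add2  regs: r0:Mul1,r1:Add2,r2:20,r3:8
  c15: issue SUB r1<-Add3  regs: r0:Mul1,r1:Add3,r2:20,r3:8
  c16: CDB Mul1=3200  regs: r0:3200,r1:Add3,r2:20,r3:8
  c17: -  regs: r0:3200,r1:Add3,r2:20,r3:8
  c18: -  regs: r0:3200,r1:Add3,r2:20,r3:8
  c19: CDB Add1=3220  regs: r0:3200,r1:Add3,r2:20,r3:8
  c20: CDB Add2=3192  regs: r0:3200,r1:Add3,r2:20,r3:8
  c21: CDB Add3=-3192  regs: r0:3200,r1:-3192,r2:20,r3:8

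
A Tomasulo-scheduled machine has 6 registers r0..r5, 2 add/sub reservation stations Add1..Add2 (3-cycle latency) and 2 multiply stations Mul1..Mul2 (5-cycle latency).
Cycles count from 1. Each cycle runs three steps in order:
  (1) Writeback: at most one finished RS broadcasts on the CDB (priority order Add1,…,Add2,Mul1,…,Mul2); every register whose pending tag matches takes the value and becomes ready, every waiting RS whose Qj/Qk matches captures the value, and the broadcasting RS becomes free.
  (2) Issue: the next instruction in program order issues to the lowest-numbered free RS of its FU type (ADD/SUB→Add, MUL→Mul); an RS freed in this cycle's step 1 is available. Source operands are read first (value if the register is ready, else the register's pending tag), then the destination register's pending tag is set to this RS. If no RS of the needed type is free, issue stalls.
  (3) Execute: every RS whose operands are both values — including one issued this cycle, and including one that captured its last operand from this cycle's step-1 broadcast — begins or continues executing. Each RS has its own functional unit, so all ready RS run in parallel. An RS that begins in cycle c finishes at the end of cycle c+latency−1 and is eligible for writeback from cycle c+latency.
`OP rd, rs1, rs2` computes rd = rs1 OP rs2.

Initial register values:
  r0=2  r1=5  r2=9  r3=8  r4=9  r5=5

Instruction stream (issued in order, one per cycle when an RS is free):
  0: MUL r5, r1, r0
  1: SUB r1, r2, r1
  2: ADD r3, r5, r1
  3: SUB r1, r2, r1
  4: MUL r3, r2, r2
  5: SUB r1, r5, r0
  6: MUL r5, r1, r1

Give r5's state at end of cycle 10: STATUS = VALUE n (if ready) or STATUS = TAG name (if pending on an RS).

c1: issue MUL r5<-Mul1 | r0:2,r1:5,r2:9,r3:8,r4:9,r5:Mul1
c2: issue SUB r1<-Add1 | r0:2,r1:Add1,r2:9,r3:8,r4:9,r5:Mul1
c3: issue ADD r3<-Add2 | r0:2,r1:Add1,r2:9,r3:Add2,r4:9,r5:Mul1
c4: stall | r0:2,r1:Add1,r2:9,r3:Add2,r4:9,r5:Mul1
c5: CDB Add1=4; issue SUB r1<-Add1 | r0:2,r1:Add1,r2:9,r3:Add2,r4:9,r5:Mul1
c6: CDB Mul1=10; issue MUL r3<-Mul1 | r0:2,r1:Add1,r2:9,r3:Mul1,r4:9,r5:10
c7: stall | r0:2,r1:Add1,r2:9,r3:Mul1,r4:9,r5:10
c8: CDB Add1=5; issue SUB r1<-Add1 | r0:2,r1:Add1,r2:9,r3:Mul1,r4:9,r5:10
c9: CDB Add2=14; issue MUL r5<-Mul2 | r0:2,r1:Add1,r2:9,r3:Mul1,r4:9,r5:Mul2
c10: - | r0:2,r1:Add1,r2:9,r3:Mul1,r4:9,r5:Mul2

STATUS = TAG Mul2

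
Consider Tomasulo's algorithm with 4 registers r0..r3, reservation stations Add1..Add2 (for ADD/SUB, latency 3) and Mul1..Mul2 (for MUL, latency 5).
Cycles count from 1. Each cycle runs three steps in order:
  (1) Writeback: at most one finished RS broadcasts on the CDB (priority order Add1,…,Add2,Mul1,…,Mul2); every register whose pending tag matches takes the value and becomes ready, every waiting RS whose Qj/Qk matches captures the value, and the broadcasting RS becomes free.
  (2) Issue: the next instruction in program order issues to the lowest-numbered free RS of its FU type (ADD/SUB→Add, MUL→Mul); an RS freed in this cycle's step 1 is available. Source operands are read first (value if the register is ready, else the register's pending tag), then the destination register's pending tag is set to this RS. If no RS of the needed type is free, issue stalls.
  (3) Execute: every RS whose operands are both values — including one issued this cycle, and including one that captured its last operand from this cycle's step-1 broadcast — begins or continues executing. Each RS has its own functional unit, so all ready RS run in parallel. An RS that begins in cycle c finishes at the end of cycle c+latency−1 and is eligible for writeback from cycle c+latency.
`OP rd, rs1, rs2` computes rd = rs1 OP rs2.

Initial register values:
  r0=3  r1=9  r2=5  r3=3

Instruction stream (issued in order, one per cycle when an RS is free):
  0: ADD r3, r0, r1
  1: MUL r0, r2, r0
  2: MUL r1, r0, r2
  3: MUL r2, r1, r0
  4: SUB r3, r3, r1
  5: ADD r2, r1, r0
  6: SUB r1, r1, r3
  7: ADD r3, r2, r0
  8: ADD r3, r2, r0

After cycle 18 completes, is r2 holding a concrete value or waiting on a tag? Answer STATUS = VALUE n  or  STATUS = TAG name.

c1: issue ADD r3<-Add1 | r0:3,r1:9,r2:5,r3:Add1
c2: issue MUL r0<-Mul1 | r0:Mul1,r1:9,r2:5,r3:Add1
c3: issue MUL r1<-Mul2 | r0:Mul1,r1:Mul2,r2:5,r3:Add1
c4: CDB Add1=12; stall | r0:Mul1,r1:Mul2,r2:5,r3:12
c5: stall | r0:Mul1,r1:Mul2,r2:5,r3:12
c6: stall | r0:Mul1,r1:Mul2,r2:5,r3:12
c7: CDB Mul1=15; issue MUL r2<-Mul1 | r0:15,r1:Mul2,r2:Mul1,r3:12
c8: issue SUB r3<-Add1 | r0:15,r1:Mul2,r2:Mul1,r3:Add1
c9: issue ADD r2<-Add2 | r0:15,r1:Mul2,r2:Add2,r3:Add1
c10: stall | r0:15,r1:Mul2,r2:Add2,r3:Add1
c11: stall | r0:15,r1:Mul2,r2:Add2,r3:Add1
c12: CDB Mul2=75; stall | r0:15,r1:75,r2:Add2,r3:Add1
c13: stall | r0:15,r1:75,r2:Add2,r3:Add1
c14: stall | r0:15,r1:75,r2:Add2,r3:Add1
c15: CDB Add1=-63; issue SUB r1<-Add1 | r0:15,r1:Add1,r2:Add2,r3:-63
c16: CDB Add2=90; issue ADD r3<-Add2 | r0:15,r1:Add1,r2:90,r3:Add2
c17: CDB Mul1=1125; stall | r0:15,r1:Add1,r2:90,r3:Add2
c18: CDB Add1=138; issue ADD r3<-Add1 | r0:15,r1:138,r2:90,r3:Add1

STATUS = VALUE 90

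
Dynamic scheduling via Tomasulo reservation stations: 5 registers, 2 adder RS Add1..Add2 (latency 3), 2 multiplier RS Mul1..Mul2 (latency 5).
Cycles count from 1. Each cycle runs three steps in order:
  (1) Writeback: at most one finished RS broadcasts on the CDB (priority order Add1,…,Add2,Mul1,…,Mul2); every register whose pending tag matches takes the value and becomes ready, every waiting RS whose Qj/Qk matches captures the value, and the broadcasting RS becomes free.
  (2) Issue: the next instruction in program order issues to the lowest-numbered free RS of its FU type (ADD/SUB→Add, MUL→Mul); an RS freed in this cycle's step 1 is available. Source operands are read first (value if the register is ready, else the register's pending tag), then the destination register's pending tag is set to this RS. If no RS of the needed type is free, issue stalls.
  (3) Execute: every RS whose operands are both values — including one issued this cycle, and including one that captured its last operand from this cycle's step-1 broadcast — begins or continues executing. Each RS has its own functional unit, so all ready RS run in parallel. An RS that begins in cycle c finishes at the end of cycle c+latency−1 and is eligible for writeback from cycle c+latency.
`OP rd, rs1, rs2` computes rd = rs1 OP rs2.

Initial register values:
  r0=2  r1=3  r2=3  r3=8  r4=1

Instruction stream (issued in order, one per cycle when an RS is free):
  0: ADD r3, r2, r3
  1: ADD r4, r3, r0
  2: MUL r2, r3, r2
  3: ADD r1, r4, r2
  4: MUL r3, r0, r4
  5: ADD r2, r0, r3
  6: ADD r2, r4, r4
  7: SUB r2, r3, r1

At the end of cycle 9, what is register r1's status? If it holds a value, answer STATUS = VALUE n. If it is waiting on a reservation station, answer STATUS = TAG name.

c1: issue ADD r3<-Add1 | r0:2,r1:3,r2:3,r3:Add1,r4:1
c2: issue ADD r4<-Add2 | r0:2,r1:3,r2:3,r3:Add1,r4:Add2
c3: issue MUL r2<-Mul1 | r0:2,r1:3,r2:Mul1,r3:Add1,r4:Add2
c4: CDB Add1=11; issue ADD r1<-Add1 | r0:2,r1:Add1,r2:Mul1,r3:11,r4:Add2
c5: issue MUL r3<-Mul2 | r0:2,r1:Add1,r2:Mul1,r3:Mul2,r4:Add2
c6: stall | r0:2,r1:Add1,r2:Mul1,r3:Mul2,r4:Add2
c7: CDB Add2=13; issue ADD r2<-Add2 | r0:2,r1:Add1,r2:Add2,r3:Mul2,r4:13
c8: stall | r0:2,r1:Add1,r2:Add2,r3:Mul2,r4:13
c9: CDB Mul1=33; stall | r0:2,r1:Add1,r2:Add2,r3:Mul2,r4:13

STATUS = TAG Add1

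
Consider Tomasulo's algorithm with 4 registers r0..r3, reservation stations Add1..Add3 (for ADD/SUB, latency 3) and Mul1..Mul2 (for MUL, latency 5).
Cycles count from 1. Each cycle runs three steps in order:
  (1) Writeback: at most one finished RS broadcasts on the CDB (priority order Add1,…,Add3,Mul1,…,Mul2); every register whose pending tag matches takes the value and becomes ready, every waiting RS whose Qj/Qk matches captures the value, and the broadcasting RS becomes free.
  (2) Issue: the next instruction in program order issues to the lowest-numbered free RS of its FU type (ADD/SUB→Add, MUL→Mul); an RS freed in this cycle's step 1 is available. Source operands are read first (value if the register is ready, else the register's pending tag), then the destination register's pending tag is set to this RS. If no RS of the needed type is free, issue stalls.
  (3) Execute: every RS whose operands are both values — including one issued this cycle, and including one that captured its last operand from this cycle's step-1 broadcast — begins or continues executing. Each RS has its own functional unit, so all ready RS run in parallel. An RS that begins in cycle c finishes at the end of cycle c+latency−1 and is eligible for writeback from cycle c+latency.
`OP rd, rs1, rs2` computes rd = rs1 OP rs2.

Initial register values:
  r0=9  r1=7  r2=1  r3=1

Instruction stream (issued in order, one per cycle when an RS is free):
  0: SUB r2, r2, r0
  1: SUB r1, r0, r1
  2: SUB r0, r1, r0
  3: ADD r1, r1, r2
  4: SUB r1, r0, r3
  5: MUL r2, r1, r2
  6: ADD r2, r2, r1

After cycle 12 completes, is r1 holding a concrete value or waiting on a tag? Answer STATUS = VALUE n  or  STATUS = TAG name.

  c1: issue SUB r2<-Add1  regs: r0:9,r1:7,r2:Add1,r3:1
  c2: issue SUB r1<-Add2  regs: r0:9,r1:Add2,r2:Add1,r3:1
  c3: issue SUB r0<-Add3  regs: r0:Add3,r1:Add2,r2:Add1,r3:1
  c4: CDB Add1=-8; issue ADD r1<-Add1  regs: r0:Add3,r1:Add1,r2:-8,r3:1
  c5: CDB Add2=2; issue SUB r1<-Add2  regs: r0:Add3,r1:Add2,r2:-8,r3:1
  c6: issue MUL r2<-Mul1  regs: r0:Add3,r1:Add2,r2:Mul1,r3:1
  c7: stall  regs: r0:Add3,r1:Add2,r2:Mul1,r3:1
  c8: CDB Add1=-6; issue ADD r2<-Add1  regs: r0:Add3,r1:Add2,r2:Add1,r3:1
  c9: CDB Add3=-7  regs: r0:-7,r1:Add2,r2:Add1,r3:1
  c10: -  regs: r0:-7,r1:Add2,r2:Add1,r3:1
  c11: -  regs: r0:-7,r1:Add2,r2:Add1,r3:1
  c12: CDB Add2=-8  regs: r0:-7,r1:-8,r2:Add1,r3:1

STATUS = VALUE -8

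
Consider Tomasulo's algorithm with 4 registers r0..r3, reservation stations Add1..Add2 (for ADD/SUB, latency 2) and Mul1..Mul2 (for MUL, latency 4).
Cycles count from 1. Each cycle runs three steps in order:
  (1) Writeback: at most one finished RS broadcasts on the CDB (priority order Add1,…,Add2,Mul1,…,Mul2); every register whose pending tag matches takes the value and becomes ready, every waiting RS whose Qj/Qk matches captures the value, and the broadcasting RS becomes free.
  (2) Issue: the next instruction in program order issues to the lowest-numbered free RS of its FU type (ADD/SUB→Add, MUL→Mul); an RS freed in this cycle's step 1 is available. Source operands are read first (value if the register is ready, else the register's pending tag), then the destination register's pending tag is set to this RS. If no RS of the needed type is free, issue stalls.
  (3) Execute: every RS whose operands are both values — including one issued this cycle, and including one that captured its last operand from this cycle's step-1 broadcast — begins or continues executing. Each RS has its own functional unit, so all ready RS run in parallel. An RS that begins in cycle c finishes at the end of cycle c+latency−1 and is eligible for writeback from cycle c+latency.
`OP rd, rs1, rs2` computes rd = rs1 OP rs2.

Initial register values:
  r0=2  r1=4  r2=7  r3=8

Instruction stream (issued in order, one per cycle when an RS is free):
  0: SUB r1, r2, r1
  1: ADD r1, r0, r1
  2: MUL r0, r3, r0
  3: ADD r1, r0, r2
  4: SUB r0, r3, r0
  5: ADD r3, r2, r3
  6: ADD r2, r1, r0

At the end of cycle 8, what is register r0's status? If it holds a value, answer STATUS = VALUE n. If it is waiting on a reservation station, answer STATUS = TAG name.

  c1: issue SUB r1<-Add1  regs: r0:2,r1:Add1,r2:7,r3:8
  c2: issue ADD r1<-Add2  regs: r0:2,r1:Add2,r2:7,r3:8
  c3: CDB Add1=3; issue MUL r0<-Mul1  regs: r0:Mul1,r1:Add2,r2:7,r3:8
  c4: issue ADD r1<-Add1  regs: r0:Mul1,r1:Add1,r2:7,r3:8
  c5: CDB Add2=5; issue SUB r0<-Add2  regs: r0:Add2,r1:Add1,r2:7,r3:8
  c6: stall  regs: r0:Add2,r1:Add1,r2:7,r3:8
  c7: CDB Mul1=16; stall  regs: r0:Add2,r1:Add1,r2:7,r3:8
  c8: stall  regs: r0:Add2,r1:Add1,r2:7,r3:8

STATUS = TAG Add2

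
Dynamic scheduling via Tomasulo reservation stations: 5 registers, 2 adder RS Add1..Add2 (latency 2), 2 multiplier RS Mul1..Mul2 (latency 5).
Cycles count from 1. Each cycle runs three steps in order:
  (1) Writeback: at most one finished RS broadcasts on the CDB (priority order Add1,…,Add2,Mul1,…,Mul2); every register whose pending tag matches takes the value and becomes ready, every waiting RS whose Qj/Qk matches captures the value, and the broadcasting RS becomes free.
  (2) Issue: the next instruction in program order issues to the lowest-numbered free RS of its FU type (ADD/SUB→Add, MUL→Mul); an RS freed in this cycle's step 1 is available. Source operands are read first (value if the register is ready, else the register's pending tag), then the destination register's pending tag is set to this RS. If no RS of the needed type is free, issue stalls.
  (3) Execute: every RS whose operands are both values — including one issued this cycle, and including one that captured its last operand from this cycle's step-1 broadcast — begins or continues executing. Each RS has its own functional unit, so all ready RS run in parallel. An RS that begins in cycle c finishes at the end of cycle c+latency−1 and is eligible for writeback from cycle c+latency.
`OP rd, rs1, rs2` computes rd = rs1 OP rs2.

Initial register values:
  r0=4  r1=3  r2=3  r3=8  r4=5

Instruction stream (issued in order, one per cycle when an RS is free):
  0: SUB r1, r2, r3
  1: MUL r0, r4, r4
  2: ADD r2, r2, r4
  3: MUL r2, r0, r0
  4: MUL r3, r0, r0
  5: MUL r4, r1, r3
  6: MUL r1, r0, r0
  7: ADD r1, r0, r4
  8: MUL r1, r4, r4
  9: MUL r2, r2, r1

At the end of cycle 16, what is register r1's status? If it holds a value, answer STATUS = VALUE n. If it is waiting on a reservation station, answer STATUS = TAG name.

STATUS = TAG Add1

cycle 1: issue SUB r1<-Add1 // r0:4,r1:Add1,r2:3,r3:8,r4:5
cycle 2: issue MUL r0<-Mul1 // r0:Mul1,r1:Add1,r2:3,r3:8,r4:5
cycle 3: CDB Add1=-5; issue ADD r2<-Add1 // r0:Mul1,r1:-5,r2:Add1,r3:8,r4:5
cycle 4: issue MUL r2<-Mul2 // r0:Mul1,r1:-5,r2:Mul2,r3:8,r4:5
cycle 5: CDB Add1=8; stall // r0:Mul1,r1:-5,r2:Mul2,r3:8,r4:5
cycle 6: stall // r0:Mul1,r1:-5,r2:Mul2,r3:8,r4:5
cycle 7: CDB Mul1=25; issue MUL r3<-Mul1 // r0:25,r1:-5,r2:Mul2,r3:Mul1,r4:5
cycle 8: stall // r0:25,r1:-5,r2:Mul2,r3:Mul1,r4:5
cycle 9: stall // r0:25,r1:-5,r2:Mul2,r3:Mul1,r4:5
cycle 10: stall // r0:25,r1:-5,r2:Mul2,r3:Mul1,r4:5
cycle 11: stall // r0:25,r1:-5,r2:Mul2,r3:Mul1,r4:5
cycle 12: CDB Mul1=625; issue MUL r4<-Mul1 // r0:25,r1:-5,r2:Mul2,r3:625,r4:Mul1
cycle 13: CDB Mul2=625; issue MUL r1<-Mul2 // r0:25,r1:Mul2,r2:625,r3:625,r4:Mul1
cycle 14: issue ADD r1<-Add1 // r0:25,r1:Add1,r2:625,r3:625,r4:Mul1
cycle 15: stall // r0:25,r1:Add1,r2:625,r3:625,r4:Mul1
cycle 16: stall // r0:25,r1:Add1,r2:625,r3:625,r4:Mul1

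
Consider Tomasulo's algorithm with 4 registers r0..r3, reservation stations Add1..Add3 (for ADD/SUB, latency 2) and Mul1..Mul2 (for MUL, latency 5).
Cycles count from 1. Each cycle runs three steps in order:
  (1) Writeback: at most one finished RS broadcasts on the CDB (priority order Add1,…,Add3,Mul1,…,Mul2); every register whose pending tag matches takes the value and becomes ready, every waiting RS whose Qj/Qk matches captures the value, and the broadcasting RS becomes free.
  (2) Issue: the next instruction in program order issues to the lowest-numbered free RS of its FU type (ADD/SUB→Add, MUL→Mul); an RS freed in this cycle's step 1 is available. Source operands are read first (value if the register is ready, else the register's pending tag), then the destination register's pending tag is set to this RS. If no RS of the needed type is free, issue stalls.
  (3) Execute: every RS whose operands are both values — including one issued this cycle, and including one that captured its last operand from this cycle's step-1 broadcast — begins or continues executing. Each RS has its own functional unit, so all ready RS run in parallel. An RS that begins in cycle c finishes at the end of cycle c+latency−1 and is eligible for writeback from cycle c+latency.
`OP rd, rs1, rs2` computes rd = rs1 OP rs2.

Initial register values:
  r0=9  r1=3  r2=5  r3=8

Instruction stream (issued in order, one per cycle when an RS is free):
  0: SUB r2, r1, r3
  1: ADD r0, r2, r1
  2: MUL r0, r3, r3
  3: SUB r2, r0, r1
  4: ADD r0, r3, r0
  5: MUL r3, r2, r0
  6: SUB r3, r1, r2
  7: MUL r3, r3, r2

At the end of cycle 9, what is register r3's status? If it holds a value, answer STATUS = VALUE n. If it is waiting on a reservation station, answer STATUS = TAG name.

  c1: issue SUB r2<-Add1  regs: r0:9,r1:3,r2:Add1,r3:8
  c2: issue ADD r0<-Add2  regs: r0:Add2,r1:3,r2:Add1,r3:8
  c3: CDB Add1=-5; issue MUL r0<-Mul1  regs: r0:Mul1,r1:3,r2:-5,r3:8
  c4: issue SUB r2<-Add1  regs: r0:Mul1,r1:3,r2:Add1,r3:8
  c5: CDB Add2=-2; issue ADD r0<-Add2  regs: r0:Add2,r1:3,r2:Add1,r3:8
  c6: issue MUL r3<-Mul2  regs: r0:Add2,r1:3,r2:Add1,r3:Mul2
  c7: issue SUB r3<-Add3  regs: r0:Add2,r1:3,r2:Add1,r3:Add3
  c8: CDB Mul1=64; issue MUL r3<-Mul1  regs: r0:Add2,r1:3,r2:Add1,r3:Mul1
  c9: -  regs: r0:Add2,r1:3,r2:Add1,r3:Mul1

STATUS = TAG Mul1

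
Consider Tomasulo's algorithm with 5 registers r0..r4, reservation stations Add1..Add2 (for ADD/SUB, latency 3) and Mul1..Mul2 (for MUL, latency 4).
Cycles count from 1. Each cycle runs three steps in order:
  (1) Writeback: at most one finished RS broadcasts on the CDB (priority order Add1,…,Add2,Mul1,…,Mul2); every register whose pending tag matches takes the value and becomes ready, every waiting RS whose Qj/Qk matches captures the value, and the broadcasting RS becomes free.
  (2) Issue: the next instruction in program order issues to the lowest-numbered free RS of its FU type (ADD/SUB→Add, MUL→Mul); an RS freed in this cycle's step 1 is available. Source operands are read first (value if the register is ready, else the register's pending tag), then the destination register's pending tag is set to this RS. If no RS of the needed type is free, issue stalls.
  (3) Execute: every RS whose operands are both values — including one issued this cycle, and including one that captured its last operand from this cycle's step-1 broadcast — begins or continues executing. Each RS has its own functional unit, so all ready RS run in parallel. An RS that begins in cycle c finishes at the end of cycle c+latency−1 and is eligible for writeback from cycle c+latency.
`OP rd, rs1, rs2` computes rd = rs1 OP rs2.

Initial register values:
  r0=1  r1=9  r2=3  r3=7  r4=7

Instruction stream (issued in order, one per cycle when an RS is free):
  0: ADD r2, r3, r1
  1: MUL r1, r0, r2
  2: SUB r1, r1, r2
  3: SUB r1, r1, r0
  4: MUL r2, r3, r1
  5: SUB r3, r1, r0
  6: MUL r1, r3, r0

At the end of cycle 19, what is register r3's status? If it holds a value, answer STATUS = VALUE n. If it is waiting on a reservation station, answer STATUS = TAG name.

cycle 1: issue ADD r2<-Add1 // r0:1,r1:9,r2:Add1,r3:7,r4:7
cycle 2: issue MUL r1<-Mul1 // r0:1,r1:Mul1,r2:Add1,r3:7,r4:7
cycle 3: issue SUB r1<-Add2 // r0:1,r1:Add2,r2:Add1,r3:7,r4:7
cycle 4: CDB Add1=16; issue SUB r1<-Add1 // r0:1,r1:Add1,r2:16,r3:7,r4:7
cycle 5: issue MUL r2<-Mul2 // r0:1,r1:Add1,r2:Mul2,r3:7,r4:7
cycle 6: stall // r0:1,r1:Add1,r2:Mul2,r3:7,r4:7
cycle 7: stall // r0:1,r1:Add1,r2:Mul2,r3:7,r4:7
cycle 8: CDB Mul1=16; stall // r0:1,r1:Add1,r2:Mul2,r3:7,r4:7
cycle 9: stall // r0:1,r1:Add1,r2:Mul2,r3:7,r4:7
cycle 10: stall // r0:1,r1:Add1,r2:Mul2,r3:7,r4:7
cycle 11: CDB Add2=0; issue SUB r3<-Add2 // r0:1,r1:Add1,r2:Mul2,r3:Add2,r4:7
cycle 12: issue MUL r1<-Mul1 // r0:1,r1:Mul1,r2:Mul2,r3:Add2,r4:7
cycle 13: - // r0:1,r1:Mul1,r2:Mul2,r3:Add2,r4:7
cycle 14: CDB Add1=-1 // r0:1,r1:Mul1,r2:Mul2,r3:Add2,r4:7
cycle 15: - // r0:1,r1:Mul1,r2:Mul2,r3:Add2,r4:7
cycle 16: - // r0:1,r1:Mul1,r2:Mul2,r3:Add2,r4:7
cycle 17: CDB Add2=-2 // r0:1,r1:Mul1,r2:Mul2,r3:-2,r4:7
cycle 18: CDB Mul2=-7 // r0:1,r1:Mul1,r2:-7,r3:-2,r4:7
cycle 19: - // r0:1,r1:Mul1,r2:-7,r3:-2,r4:7

STATUS = VALUE -2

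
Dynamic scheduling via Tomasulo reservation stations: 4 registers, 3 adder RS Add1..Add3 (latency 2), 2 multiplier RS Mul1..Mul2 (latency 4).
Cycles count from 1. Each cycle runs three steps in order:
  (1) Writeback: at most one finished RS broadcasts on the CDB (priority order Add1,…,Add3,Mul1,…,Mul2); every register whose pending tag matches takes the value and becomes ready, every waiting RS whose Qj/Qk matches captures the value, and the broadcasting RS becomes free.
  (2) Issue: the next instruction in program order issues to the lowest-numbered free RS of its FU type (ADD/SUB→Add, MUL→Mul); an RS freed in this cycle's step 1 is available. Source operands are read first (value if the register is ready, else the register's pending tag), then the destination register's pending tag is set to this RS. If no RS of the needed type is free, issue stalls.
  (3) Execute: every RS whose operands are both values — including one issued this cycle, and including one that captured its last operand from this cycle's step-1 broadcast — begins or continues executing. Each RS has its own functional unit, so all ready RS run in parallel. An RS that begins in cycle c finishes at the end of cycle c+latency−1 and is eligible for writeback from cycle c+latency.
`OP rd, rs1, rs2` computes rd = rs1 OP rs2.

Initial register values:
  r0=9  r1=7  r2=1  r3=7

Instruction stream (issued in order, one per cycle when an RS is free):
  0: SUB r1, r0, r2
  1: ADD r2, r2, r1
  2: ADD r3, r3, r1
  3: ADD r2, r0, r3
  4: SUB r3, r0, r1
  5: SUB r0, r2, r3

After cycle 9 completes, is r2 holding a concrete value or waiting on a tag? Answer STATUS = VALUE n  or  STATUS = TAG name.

STATUS = VALUE 24

cycle 1: issue SUB r1<-Add1 // r0:9,r1:Add1,r2:1,r3:7
cycle 2: issue ADD r2<-Add2 // r0:9,r1:Add1,r2:Add2,r3:7
cycle 3: CDB Add1=8; issue ADD r3<-Add1 // r0:9,r1:8,r2:Add2,r3:Add1
cycle 4: issue ADD r2<-Add3 // r0:9,r1:8,r2:Add3,r3:Add1
cycle 5: CDB Add1=15; issue SUB r3<-Add1 // r0:9,r1:8,r2:Add3,r3:Add1
cycle 6: CDB Add2=9; issue SUB r0<-Add2 // r0:Add2,r1:8,r2:Add3,r3:Add1
cycle 7: CDB Add1=1 // r0:Add2,r1:8,r2:Add3,r3:1
cycle 8: CDB Add3=24 // r0:Add2,r1:8,r2:24,r3:1
cycle 9: - // r0:Add2,r1:8,r2:24,r3:1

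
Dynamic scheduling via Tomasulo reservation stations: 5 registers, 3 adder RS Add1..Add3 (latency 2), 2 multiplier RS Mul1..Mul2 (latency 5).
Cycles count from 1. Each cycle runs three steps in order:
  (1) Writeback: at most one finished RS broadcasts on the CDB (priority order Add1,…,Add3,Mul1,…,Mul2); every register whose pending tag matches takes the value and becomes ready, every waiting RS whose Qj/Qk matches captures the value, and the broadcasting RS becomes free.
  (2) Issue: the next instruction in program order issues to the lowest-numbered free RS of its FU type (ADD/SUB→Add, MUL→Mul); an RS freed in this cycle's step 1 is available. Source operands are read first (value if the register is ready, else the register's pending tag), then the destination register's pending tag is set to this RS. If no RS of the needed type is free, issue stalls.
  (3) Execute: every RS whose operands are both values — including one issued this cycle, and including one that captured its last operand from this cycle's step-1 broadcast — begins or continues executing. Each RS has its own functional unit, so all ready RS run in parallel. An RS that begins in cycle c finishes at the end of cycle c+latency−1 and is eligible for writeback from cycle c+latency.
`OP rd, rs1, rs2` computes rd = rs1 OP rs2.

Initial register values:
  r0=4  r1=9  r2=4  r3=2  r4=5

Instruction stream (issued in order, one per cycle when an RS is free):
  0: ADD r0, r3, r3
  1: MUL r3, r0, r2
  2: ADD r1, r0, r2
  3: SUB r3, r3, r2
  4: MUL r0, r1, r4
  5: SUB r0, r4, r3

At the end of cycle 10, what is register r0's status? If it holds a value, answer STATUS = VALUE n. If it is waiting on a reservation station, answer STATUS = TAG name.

cycle 1: issue ADD r0<-Add1 // r0:Add1,r1:9,r2:4,r3:2,r4:5
cycle 2: issue MUL r3<-Mul1 // r0:Add1,r1:9,r2:4,r3:Mul1,r4:5
cycle 3: CDB Add1=4; issue ADD r1<-Add1 // r0:4,r1:Add1,r2:4,r3:Mul1,r4:5
cycle 4: issue SUB r3<-Add2 // r0:4,r1:Add1,r2:4,r3:Add2,r4:5
cycle 5: CDB Add1=8; issue MUL r0<-Mul2 // r0:Mul2,r1:8,r2:4,r3:Add2,r4:5
cycle 6: issue SUB r0<-Add1 // r0:Add1,r1:8,r2:4,r3:Add2,r4:5
cycle 7: - // r0:Add1,r1:8,r2:4,r3:Add2,r4:5
cycle 8: CDB Mul1=16 // r0:Add1,r1:8,r2:4,r3:Add2,r4:5
cycle 9: - // r0:Add1,r1:8,r2:4,r3:Add2,r4:5
cycle 10: CDB Add2=12 // r0:Add1,r1:8,r2:4,r3:12,r4:5

STATUS = TAG Add1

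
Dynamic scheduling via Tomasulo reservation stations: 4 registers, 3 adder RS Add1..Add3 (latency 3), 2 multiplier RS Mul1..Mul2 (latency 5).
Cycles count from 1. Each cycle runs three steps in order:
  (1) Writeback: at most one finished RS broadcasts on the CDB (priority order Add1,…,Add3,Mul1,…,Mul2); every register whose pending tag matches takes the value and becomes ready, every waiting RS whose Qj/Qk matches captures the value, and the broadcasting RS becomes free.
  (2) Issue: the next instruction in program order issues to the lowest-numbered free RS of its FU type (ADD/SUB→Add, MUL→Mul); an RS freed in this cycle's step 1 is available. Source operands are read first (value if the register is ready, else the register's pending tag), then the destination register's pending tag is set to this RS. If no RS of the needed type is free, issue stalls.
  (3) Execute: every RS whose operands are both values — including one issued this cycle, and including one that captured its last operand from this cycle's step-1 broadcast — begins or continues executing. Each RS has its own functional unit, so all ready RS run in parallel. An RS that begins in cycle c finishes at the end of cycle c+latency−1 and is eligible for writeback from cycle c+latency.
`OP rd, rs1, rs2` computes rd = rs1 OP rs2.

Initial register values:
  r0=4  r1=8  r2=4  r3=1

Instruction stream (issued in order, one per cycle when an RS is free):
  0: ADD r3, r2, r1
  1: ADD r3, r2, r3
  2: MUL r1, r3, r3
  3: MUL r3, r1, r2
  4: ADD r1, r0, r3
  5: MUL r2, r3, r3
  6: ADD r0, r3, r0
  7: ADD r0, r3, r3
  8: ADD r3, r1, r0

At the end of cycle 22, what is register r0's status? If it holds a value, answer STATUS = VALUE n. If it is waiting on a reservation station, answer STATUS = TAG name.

STATUS = VALUE 2048

cycle 1: issue ADD r3<-Add1 // r0:4,r1:8,r2:4,r3:Add1
cycle 2: issue ADD r3<-Add2 // r0:4,r1:8,r2:4,r3:Add2
cycle 3: issue MUL r1<-Mul1 // r0:4,r1:Mul1,r2:4,r3:Add2
cycle 4: CDB Add1=12; issue MUL r3<-Mul2 // r0:4,r1:Mul1,r2:4,r3:Mul2
cycle 5: issue ADD r1<-Add1 // r0:4,r1:Add1,r2:4,r3:Mul2
cycle 6: stall // r0:4,r1:Add1,r2:4,r3:Mul2
cycle 7: CDB Add2=16; stall // r0:4,r1:Add1,r2:4,r3:Mul2
cycle 8: stall // r0:4,r1:Add1,r2:4,r3:Mul2
cycle 9: stall // r0:4,r1:Add1,r2:4,r3:Mul2
cycle 10: stall // r0:4,r1:Add1,r2:4,r3:Mul2
cycle 11: stall // r0:4,r1:Add1,r2:4,r3:Mul2
cycle 12: CDB Mul1=256; issue MUL r2<-Mul1 // r0:4,r1:Add1,r2:Mul1,r3:Mul2
cycle 13: issue ADD r0<-Add2 // r0:Add2,r1:Add1,r2:Mul1,r3:Mul2
cycle 14: issue ADD r0<-Add3 // r0:Add3,r1:Add1,r2:Mul1,r3:Mul2
cycle 15: stall // r0:Add3,r1:Add1,r2:Mul1,r3:Mul2
cycle 16: stall // r0:Add3,r1:Add1,r2:Mul1,r3:Mul2
cycle 17: CDB Mul2=1024; stall // r0:Add3,r1:Add1,r2:Mul1,r3:1024
cycle 18: stall // r0:Add3,r1:Add1,r2:Mul1,r3:1024
cycle 19: stall // r0:Add3,r1:Add1,r2:Mul1,r3:1024
cycle 20: CDB Add1=1028; issue ADD r3<-Add1 // r0:Add3,r1:1028,r2:Mul1,r3:Add1
cycle 21: CDB Add2=1028 // r0:Add3,r1:1028,r2:Mul1,r3:Add1
cycle 22: CDB Add3=2048 // r0:2048,r1:1028,r2:Mul1,r3:Add1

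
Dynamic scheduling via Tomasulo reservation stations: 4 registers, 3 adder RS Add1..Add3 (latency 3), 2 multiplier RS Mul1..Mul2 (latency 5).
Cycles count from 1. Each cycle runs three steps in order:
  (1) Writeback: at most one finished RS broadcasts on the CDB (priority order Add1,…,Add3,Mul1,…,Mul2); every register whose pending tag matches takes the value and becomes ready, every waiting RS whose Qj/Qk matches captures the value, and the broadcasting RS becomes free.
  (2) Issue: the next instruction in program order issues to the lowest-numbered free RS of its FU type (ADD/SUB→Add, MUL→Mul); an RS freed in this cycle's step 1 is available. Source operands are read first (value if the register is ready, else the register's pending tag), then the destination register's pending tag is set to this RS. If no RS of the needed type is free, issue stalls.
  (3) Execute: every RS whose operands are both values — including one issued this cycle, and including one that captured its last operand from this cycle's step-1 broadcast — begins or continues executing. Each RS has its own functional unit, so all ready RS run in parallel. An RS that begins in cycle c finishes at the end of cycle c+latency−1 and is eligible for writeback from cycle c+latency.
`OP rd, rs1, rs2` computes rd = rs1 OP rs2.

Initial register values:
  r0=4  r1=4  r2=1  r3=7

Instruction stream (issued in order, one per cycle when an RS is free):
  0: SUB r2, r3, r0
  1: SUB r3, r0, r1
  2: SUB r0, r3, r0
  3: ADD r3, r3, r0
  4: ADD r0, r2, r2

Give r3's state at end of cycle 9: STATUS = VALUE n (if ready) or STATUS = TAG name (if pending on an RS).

c1: issue SUB r2<-Add1 | r0:4,r1:4,r2:Add1,r3:7
c2: issue SUB r3<-Add2 | r0:4,r1:4,r2:Add1,r3:Add2
c3: issue SUB r0<-Add3 | r0:Add3,r1:4,r2:Add1,r3:Add2
c4: CDB Add1=3; issue ADD r3<-Add1 | r0:Add3,r1:4,r2:3,r3:Add1
c5: CDB Add2=0; issue ADD r0<-Add2 | r0:Add2,r1:4,r2:3,r3:Add1
c6: - | r0:Add2,r1:4,r2:3,r3:Add1
c7: - | r0:Add2,r1:4,r2:3,r3:Add1
c8: CDB Add2=6 | r0:6,r1:4,r2:3,r3:Add1
c9: CDB Add3=-4 | r0:6,r1:4,r2:3,r3:Add1

STATUS = TAG Add1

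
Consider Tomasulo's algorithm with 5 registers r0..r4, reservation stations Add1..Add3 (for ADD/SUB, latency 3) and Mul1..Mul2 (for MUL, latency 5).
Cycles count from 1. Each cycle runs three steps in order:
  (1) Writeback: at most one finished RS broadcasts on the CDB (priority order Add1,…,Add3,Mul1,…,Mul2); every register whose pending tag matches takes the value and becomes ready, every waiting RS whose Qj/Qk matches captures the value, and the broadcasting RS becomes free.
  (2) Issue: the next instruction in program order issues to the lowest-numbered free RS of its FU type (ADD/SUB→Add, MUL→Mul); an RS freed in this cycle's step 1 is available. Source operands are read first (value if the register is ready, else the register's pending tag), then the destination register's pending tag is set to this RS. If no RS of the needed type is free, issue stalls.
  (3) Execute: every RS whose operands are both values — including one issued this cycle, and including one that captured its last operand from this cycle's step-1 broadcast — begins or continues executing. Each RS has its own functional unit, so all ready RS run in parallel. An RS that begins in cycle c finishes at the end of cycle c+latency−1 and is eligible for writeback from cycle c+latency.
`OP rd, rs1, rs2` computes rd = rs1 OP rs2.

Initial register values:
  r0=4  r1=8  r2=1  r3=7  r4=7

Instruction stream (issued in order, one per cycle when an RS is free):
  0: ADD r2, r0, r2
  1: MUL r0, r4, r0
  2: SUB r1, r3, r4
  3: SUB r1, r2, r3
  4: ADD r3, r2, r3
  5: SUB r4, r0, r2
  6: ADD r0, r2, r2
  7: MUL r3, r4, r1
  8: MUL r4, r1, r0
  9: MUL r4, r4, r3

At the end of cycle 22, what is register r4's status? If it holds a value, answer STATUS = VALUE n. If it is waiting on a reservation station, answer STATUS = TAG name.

STATUS = VALUE 920

  c1: issue ADD r2<-Add1  regs: r0:4,r1:8,r2:Add1,r3:7,r4:7
  c2: issue MUL r0<-Mul1  regs: r0:Mul1,r1:8,r2:Add1,r3:7,r4:7
  c3: issue SUB r1<-Add2  regs: r0:Mul1,r1:Add2,r2:Add1,r3:7,r4:7
  c4: CDB Add1=5; issue SUB r1<-Add1  regs: r0:Mul1,r1:Add1,r2:5,r3:7,r4:7
  c5: issue ADD r3<-Add3  regs: r0:Mul1,r1:Add1,r2:5,r3:Add3,r4:7
  c6: CDB Add2=0; issue SUB r4<-Add2  regs: r0:Mul1,r1:Add1,r2:5,r3:Add3,r4:Add2
  c7: CDB Add1=-2; issue ADD r0<-Add1  regs: r0:Add1,r1:-2,r2:5,r3:Add3,r4:Add2
  c8: CDB Add3=12; issue MUL r3<-Mul2  regs: r0:Add1,r1:-2,r2:5,r3:Mul2,r4:Add2
  c9: CDB Mul1=28; issue MUL r4<-Mul1  regs: r0:Add1,r1:-2,r2:5,r3:Mul2,r4:Mul1
  c10: CDB Add1=10; stall  regs: r0:10,r1:-2,r2:5,r3:Mul2,r4:Mul1
  c11: stall  regs: r0:10,r1:-2,r2:5,r3:Mul2,r4:Mul1
  c12: CDB Add2=23; stall  regs: r0:10,r1:-2,r2:5,r3:Mul2,r4:Mul1
  c13: stall  regs: r0:10,r1:-2,r2:5,r3:Mul2,r4:Mul1
  c14: stall  regs: r0:10,r1:-2,r2:5,r3:Mul2,r4:Mul1
  c15: CDB Mul1=-20; issue MUL r4<-Mul1  regs: r0:10,r1:-2,r2:5,r3:Mul2,r4:Mul1
  c16: -  regs: r0:10,r1:-2,r2:5,r3:Mul2,r4:Mul1
  c17: CDB Mul2=-46  regs: r0:10,r1:-2,r2:5,r3:-46,r4:Mul1
  c18: -  regs: r0:10,r1:-2,r2:5,r3:-46,r4:Mul1
  c19: -  regs: r0:10,r1:-2,r2:5,r3:-46,r4:Mul1
  c20: -  regs: r0:10,r1:-2,r2:5,r3:-46,r4:Mul1
  c21: -  regs: r0:10,r1:-2,r2:5,r3:-46,r4:Mul1
  c22: CDB Mul1=920  regs: r0:10,r1:-2,r2:5,r3:-46,r4:920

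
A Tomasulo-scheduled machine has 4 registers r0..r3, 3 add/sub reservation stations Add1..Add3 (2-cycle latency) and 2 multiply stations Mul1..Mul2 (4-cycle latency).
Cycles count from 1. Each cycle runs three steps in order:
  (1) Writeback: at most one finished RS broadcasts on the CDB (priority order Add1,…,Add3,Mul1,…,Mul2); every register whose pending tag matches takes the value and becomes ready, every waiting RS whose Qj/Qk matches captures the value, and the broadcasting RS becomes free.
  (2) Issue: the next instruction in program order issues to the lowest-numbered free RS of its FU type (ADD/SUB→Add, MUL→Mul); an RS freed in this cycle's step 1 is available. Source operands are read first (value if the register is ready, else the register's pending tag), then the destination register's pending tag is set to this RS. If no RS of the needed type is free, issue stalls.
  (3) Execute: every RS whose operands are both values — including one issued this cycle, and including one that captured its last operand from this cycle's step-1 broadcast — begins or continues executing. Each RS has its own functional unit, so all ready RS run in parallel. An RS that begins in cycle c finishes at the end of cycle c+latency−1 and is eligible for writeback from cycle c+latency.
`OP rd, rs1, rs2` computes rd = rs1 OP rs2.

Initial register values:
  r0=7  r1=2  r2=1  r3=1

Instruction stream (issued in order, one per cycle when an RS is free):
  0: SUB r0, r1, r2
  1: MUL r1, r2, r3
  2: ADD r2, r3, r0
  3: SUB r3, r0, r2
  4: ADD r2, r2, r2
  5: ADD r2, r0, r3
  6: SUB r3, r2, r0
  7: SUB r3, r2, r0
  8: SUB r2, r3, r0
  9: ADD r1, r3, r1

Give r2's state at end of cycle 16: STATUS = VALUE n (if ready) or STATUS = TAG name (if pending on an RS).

c1: issue SUB r0<-Add1 | r0:Add1,r1:2,r2:1,r3:1
c2: issue MUL r1<-Mul1 | r0:Add1,r1:Mul1,r2:1,r3:1
c3: CDB Add1=1; issue ADD r2<-Add1 | r0:1,r1:Mul1,r2:Add1,r3:1
c4: issue SUB r3<-Add2 | r0:1,r1:Mul1,r2:Add1,r3:Add2
c5: CDB Add1=2; issue ADD r2<-Add1 | r0:1,r1:Mul1,r2:Add1,r3:Add2
c6: CDB Mul1=1; issue ADD r2<-Add3 | r0:1,r1:1,r2:Add3,r3:Add2
c7: CDB Add1=4; issue SUB r3<-Add1 | r0:1,r1:1,r2:Add3,r3:Add1
c8: CDB Add2=-1; issue SUB r3<-Add2 | r0:1,r1:1,r2:Add3,r3:Add2
c9: stall | r0:1,r1:1,r2:Add3,r3:Add2
c10: CDB Add3=0; issue SUB r2<-Add3 | r0:1,r1:1,r2:Add3,r3:Add2
c11: stall | r0:1,r1:1,r2:Add3,r3:Add2
c12: CDB Add1=-1; issue ADD r1<-Add1 | r0:1,r1:Add1,r2:Add3,r3:Add2
c13: CDB Add2=-1 | r0:1,r1:Add1,r2:Add3,r3:-1
c14: - | r0:1,r1:Add1,r2:Add3,r3:-1
c15: CDB Add1=0 | r0:1,r1:0,r2:Add3,r3:-1
c16: CDB Add3=-2 | r0:1,r1:0,r2:-2,r3:-1

STATUS = VALUE -2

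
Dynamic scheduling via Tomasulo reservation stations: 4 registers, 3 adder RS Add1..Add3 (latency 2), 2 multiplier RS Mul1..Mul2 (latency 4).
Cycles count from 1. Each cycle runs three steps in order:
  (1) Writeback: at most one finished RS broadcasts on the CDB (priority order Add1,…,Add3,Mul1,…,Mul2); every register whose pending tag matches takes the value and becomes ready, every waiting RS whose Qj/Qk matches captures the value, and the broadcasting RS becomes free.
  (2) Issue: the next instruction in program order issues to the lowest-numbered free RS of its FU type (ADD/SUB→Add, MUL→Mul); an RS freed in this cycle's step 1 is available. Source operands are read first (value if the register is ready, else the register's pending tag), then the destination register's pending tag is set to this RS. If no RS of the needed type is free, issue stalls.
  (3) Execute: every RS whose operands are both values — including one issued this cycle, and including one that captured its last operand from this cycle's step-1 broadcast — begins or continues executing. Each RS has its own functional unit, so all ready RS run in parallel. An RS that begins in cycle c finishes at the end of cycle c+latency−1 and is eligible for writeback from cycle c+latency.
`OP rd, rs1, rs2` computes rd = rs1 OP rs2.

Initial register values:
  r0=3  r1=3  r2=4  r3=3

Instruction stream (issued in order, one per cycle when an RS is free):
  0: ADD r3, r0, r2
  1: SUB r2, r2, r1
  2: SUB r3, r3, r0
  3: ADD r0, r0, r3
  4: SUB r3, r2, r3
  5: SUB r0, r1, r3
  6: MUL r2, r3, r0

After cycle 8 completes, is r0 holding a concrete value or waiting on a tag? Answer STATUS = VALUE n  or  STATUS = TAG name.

c1: issue ADD r3<-Add1 | r0:3,r1:3,r2:4,r3:Add1
c2: issue SUB r2<-Add2 | r0:3,r1:3,r2:Add2,r3:Add1
c3: CDB Add1=7; issue SUB r3<-Add1 | r0:3,r1:3,r2:Add2,r3:Add1
c4: CDB Add2=1; issue ADD r0<-Add2 | r0:Add2,r1:3,r2:1,r3:Add1
c5: CDB Add1=4; issue SUB r3<-Add1 | r0:Add2,r1:3,r2:1,r3:Add1
c6: issue SUB r0<-Add3 | r0:Add3,r1:3,r2:1,r3:Add1
c7: CDB Add1=-3; issue MUL r2<-Mul1 | r0:Add3,r1:3,r2:Mul1,r3:-3
c8: CDB Add2=7 | r0:Add3,r1:3,r2:Mul1,r3:-3

STATUS = TAG Add3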